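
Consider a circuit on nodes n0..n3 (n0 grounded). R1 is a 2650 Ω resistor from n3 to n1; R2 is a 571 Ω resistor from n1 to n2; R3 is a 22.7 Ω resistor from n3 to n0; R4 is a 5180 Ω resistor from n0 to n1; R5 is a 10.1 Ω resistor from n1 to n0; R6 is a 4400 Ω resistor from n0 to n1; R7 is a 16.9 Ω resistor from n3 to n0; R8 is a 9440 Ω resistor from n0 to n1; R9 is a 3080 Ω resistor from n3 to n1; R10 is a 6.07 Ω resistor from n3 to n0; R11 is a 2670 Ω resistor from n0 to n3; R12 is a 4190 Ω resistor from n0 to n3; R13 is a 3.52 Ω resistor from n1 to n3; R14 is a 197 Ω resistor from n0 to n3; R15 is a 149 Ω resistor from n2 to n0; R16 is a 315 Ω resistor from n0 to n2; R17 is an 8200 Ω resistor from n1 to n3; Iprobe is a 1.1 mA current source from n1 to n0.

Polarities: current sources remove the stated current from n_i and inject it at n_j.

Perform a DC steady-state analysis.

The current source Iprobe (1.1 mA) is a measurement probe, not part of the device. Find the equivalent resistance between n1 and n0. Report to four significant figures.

R_eq = 4.156 Ω

Element admittances at DC:
  Y(R1) = 0.0003774 S between n3,n1
  Y(R2) = 0.001751 S between n1,n2
  Y(R3) = 0.04405 S between n3,n0
  Y(R4) = 0.0001931 S between n0,n1
  Y(R5) = 0.09901 S between n1,n0
  Y(R6) = 0.0002273 S between n0,n1
  Y(R7) = 0.05917 S between n3,n0
  Y(R8) = 0.0001059 S between n0,n1
  Y(R9) = 0.0003247 S between n3,n1
  Y(R10) = 0.1647 S between n3,n0
  Y(R11) = 0.0003745 S between n0,n3
  Y(R12) = 0.0002387 S between n0,n3
  Y(R13) = 0.2841 S between n1,n3
  Y(R14) = 0.005076 S between n0,n3
  Y(R15) = 0.006711 S between n2,n0
  Y(R16) = 0.003175 S between n0,n2
  Y(R17) = 0.0001220 S between n1,n3
  Iprobe: injects 0.0011 A into n0 (from n1)
Assemble and solve the 3×3 MNA system:
  V(n1)=-0.004572  V(n2)=-0.0006880  V(n3)=-0.002332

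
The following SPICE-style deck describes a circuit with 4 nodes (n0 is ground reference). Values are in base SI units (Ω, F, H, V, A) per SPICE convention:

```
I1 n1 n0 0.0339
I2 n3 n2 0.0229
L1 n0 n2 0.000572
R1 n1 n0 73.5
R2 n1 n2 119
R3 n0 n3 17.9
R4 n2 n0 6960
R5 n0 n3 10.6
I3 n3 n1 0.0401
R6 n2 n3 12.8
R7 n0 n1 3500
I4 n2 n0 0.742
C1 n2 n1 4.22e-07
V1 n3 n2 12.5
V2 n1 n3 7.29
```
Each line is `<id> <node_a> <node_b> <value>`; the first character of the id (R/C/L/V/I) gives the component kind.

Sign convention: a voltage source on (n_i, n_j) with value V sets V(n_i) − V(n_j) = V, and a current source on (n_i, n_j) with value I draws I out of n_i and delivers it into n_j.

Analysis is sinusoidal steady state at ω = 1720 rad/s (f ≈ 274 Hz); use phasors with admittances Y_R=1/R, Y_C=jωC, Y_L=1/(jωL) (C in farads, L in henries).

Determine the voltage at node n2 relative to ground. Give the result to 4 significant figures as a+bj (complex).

-0.4537-2.808j V

MNA unknowns: 3 node voltages V₁..V_3 plus 2 source currents (V1, V2)
I1: z[1]−=0.0339, z[0]+=0.0339
I2: z[3]−=0.0229, z[2]+=0.0229
L1: Y=0.000-1.016j on G[0,2]
R1: Y=0.01361+0.000j on G[1,0]
R2: Y=0.008403+0.000j on G[1,2]
R3: Y=0.05587+0.000j on G[0,3]
R4: Y=0.0001437+0.000j on G[2,0]
R5: Y=0.09434+0.000j on G[0,3]
I3: z[3]−=0.0401, z[1]+=0.0401
R6: Y=0.07812+0.000j on G[2,3]
R7: Y=0.0002857+0.000j on G[0,1]
I4: z[2]−=0.742, z[0]+=0.742
C1: Y=0.000+0.0007258j on G[2,1]
V1: row V3−V2=12.5, i_V1 at 3,2
V2: row V1−V3=7.29, i_V2 at 1,3
solve → V1=19.34-2.808j, V2=-0.4537-2.808j, V3=12.05-2.808j
aux → i_V1=-3.278+0.4464j, i_V2=-0.4287+0.02464j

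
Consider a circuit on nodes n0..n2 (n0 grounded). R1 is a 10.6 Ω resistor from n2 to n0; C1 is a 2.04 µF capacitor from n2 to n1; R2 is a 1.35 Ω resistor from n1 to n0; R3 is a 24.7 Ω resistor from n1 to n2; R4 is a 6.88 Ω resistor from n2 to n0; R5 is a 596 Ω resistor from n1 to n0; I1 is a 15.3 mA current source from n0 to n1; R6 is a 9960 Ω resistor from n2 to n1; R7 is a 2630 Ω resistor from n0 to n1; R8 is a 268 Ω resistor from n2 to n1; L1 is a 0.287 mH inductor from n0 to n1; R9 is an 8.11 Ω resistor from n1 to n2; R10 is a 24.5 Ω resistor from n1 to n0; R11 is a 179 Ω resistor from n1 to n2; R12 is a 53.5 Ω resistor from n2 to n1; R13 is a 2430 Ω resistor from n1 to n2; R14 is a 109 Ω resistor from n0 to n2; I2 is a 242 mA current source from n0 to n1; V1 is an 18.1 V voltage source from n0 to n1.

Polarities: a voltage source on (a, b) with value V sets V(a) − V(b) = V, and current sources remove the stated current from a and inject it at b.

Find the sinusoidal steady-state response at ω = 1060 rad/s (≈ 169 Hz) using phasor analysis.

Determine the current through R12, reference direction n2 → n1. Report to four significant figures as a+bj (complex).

Apply KCL at each of the 2 non-ground nodes and solve the resulting linear system.
Node n1: branches {C1, R2, R3, R5, I1, R6, R7, R8, L1, R9, R10, R11, R12, R13, I2, V1} → V_1 = -18.10+0.000j
Node n2: branches {R1, C1, R3, R4, R6, R8, R9, R11, R12, R13, R14} → V_2 = -7.890-0.05004j
Source currents: i(V1)=-16.40+59.48j

0.1908-0.0009354j A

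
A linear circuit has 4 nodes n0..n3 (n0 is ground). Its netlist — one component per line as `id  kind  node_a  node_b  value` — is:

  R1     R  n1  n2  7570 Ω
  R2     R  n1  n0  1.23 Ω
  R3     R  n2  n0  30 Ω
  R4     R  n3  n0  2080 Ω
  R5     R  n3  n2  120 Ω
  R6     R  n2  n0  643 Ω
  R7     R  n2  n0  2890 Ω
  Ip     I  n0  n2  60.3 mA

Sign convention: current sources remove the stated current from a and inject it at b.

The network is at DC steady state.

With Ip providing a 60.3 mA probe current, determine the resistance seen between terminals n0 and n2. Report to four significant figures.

R_eq = 27.92 Ω

MNA unknowns: 3 node voltages V₁..V_3
R1: Y=0.0001321 on G[1,2]
R2: Y=0.8130 on G[1,0]
R3: Y=0.03333 on G[2,0]
R4: Y=0.0004808 on G[3,0]
R5: Y=0.008333 on G[3,2]
R6: Y=0.001555 on G[2,0]
R7: Y=0.0003460 on G[2,0]
Ip: z[0]−=0.0603, z[2]+=0.0603
solve → V1=0.0002735, V2=1.683, V3=1.592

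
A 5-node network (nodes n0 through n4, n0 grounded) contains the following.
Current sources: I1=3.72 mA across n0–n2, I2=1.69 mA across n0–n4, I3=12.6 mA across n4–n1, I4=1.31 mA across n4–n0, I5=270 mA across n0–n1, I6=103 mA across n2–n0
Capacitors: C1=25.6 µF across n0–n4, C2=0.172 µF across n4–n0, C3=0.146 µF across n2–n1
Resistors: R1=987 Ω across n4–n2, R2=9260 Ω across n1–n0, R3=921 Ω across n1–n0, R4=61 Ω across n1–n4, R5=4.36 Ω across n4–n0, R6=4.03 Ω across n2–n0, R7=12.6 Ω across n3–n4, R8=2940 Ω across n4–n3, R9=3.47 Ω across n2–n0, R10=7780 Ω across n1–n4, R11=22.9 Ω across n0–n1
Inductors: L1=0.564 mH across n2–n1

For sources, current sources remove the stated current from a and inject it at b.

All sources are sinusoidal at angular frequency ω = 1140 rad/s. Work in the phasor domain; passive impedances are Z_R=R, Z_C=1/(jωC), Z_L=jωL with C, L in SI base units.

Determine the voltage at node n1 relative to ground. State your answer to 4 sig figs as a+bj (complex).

Apply KCL at each of the 4 non-ground nodes and solve the resulting linear system.
Node n1: branches {I3, R2, C3, R3, R4, I5, L1, R10, R11} → V_1 = 0.3107+0.1522j
Node n2: branches {I1, R1, C3, R6, L1, R9, I6} → V_2 = 0.3048-0.01696j
Node n3: branches {R7, R8} → V_3 = -0.02588+0.01320j
Node n4: branches {I2, C1, I3, R1, C2, I4, R4, R5, R7, R8, R10} → V_4 = -0.02588+0.01320j

0.3107+0.1522j V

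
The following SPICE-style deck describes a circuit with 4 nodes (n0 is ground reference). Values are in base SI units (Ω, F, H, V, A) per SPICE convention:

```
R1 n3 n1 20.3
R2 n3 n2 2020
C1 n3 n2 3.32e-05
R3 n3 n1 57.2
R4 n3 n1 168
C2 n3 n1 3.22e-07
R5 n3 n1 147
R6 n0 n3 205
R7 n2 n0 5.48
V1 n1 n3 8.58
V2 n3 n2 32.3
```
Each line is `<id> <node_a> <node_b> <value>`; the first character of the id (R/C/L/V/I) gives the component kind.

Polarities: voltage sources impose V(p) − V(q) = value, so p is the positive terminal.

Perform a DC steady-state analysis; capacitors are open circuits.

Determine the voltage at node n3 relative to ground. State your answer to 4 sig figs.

31.46 V

MNA unknowns: 3 node voltages V₁..V_3 plus 2 source currents (V1, V2)
R1: Y=0.04926 on G[3,1]
R2: Y=0.0004950 on G[3,2]
C1: Y=0.000 on G[3,2]
R3: Y=0.01748 on G[3,1]
R4: Y=0.005952 on G[3,1]
C2: Y=0.000 on G[3,1]
R5: Y=0.006803 on G[3,1]
R6: Y=0.004878 on G[0,3]
R7: Y=0.1825 on G[2,0]
V1: row V1−V3=8.58, i_V1 at 1,3
V2: row V3−V2=32.3, i_V2 at 3,2
solve → V1=40.04, V2=-0.8410, V3=31.46
aux → i_V1=-0.6821, i_V2=-0.1694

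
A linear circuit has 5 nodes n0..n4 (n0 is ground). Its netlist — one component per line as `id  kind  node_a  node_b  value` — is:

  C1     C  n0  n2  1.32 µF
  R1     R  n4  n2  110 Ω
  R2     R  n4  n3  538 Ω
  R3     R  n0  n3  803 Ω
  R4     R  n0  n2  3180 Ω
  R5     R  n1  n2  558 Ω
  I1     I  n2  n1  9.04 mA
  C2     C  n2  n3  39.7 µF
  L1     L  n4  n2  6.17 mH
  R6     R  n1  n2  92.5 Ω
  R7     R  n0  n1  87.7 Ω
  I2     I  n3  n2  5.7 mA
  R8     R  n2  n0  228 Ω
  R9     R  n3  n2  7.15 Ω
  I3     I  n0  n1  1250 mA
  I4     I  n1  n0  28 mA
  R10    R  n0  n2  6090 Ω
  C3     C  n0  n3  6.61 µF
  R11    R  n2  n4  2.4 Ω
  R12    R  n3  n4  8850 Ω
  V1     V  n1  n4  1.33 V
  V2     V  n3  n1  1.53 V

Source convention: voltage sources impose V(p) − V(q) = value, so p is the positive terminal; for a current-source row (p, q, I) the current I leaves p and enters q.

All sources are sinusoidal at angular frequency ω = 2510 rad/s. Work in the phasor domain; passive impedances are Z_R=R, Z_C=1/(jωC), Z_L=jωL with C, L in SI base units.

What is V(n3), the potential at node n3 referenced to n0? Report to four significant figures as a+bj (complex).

31.40-35.37j V

Element admittances at ω=2510 rad/s:
  Y(C1) = 0.000+0.003313j S between n0,n2
  Y(R1) = 0.009091+0.000j S between n4,n2
  Y(R2) = 0.001859+0.000j S between n4,n3
  Y(R3) = 0.001245+0.000j S between n0,n3
  Y(R4) = 0.0003145+0.000j S between n0,n2
  Y(R5) = 0.001792+0.000j S between n1,n2
  I1: injects 0.00904 A into n1 (from n2)
  Y(C2) = 0.000+0.09965j S between n2,n3
  Y(L1) = 0.000-0.06457j S between n4,n2
  Y(R6) = 0.01081+0.000j S between n1,n2
  Y(R7) = 0.01140+0.000j S between n0,n1
  I2: injects 0.0057 A into n2 (from n3)
  Y(R8) = 0.004386+0.000j S between n2,n0
  Y(R9) = 0.1399+0.000j S between n3,n2
  I3: injects 1.25 A into n1 (from n0)
  I4: injects 0.028 A into n0 (from n1)
  Y(R10) = 0.0001642+0.000j S between n0,n2
  Y(C3) = 0.000+0.01659j S between n0,n3
  Y(R11) = 0.4167+0.000j S between n2,n4
  Y(R12) = 0.0001130+0.000j S between n3,n4
  V1: constraint V(n1)−V(n4) = 1.33
  V2: constraint V(n3)−V(n1) = 1.53
Assemble and solve the 6×6 MNA system:
  V(n1)=29.87-35.37j  V(n2)=28.85-34.77j  V(n3)=31.40-35.37j  V(n4)=28.54-35.37j
  i(V1)=-0.1763-0.2360j  i(V2)=-1.054-0.6469j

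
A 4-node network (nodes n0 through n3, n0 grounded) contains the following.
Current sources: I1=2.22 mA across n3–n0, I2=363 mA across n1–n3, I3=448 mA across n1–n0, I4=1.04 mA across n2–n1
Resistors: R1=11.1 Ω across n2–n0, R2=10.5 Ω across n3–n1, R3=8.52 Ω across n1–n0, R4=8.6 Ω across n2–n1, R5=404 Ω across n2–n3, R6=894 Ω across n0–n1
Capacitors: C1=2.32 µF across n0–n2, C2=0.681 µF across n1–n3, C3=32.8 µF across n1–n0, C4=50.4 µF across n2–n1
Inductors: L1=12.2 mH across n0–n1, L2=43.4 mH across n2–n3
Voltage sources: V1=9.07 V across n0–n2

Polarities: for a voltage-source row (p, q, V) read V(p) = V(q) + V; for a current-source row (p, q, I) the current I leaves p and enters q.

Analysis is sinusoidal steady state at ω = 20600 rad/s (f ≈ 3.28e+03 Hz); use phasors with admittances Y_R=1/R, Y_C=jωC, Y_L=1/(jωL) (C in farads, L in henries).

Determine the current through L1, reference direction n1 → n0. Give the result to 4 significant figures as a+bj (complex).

MNA unknowns: 3 node voltages V₁..V_3 plus 1 source current (V1)
I1: z[3]−=0.00222, z[0]+=0.00222
I2: z[1]−=0.363, z[3]+=0.363
R1: Y=0.09009+0.000j on G[2,0]
C1: Y=0.000+0.04779j on G[0,2]
L1: Y=0.000-0.003979j on G[0,1]
R2: Y=0.09524+0.000j on G[3,1]
R3: Y=0.1174+0.000j on G[1,0]
R4: Y=0.1163+0.000j on G[2,1]
R5: Y=0.002475+0.000j on G[2,3]
R6: Y=0.001119+0.000j on G[0,1]
C2: Y=0.000+0.01403j on G[1,3]
I3: z[1]−=0.448, z[0]+=0.448
L2: Y=0.000-0.001119j on G[2,3]
I4: z[2]−=0.00104, z[1]+=0.00104
C3: Y=0.000+0.6757j on G[1,0]
C4: Y=0.000+1.038j on G[2,1]
V1: row V0−V2=9.07, i_V1 at 0,2
solve → V1=-5.520+0.1316j, V2=-9.070+0.000j, V3=-1.976-0.2993j
aux → i_V1=-1.109-4.126j

0.0005238+0.02196j A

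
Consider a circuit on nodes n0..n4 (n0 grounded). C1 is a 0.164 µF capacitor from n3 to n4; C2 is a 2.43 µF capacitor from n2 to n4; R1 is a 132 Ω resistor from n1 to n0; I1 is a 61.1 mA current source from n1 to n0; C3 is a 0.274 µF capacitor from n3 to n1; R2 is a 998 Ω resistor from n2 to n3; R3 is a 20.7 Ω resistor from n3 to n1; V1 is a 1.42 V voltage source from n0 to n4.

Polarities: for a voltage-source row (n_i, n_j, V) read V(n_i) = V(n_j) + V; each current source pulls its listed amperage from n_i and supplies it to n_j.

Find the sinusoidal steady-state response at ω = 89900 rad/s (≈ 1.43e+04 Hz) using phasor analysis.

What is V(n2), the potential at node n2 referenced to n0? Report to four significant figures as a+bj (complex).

-1.410+0.006132j V

Apply KCL at each of the 4 non-ground nodes and solve the resulting linear system.
Node n1: branches {R1, I1, C3, R3} → V_1 = -3.464+2.282j
Node n2: branches {C2, R2} → V_2 = -1.410+0.006132j
Node n3: branches {C1, C3, R2, R3} → V_3 = -2.746+2.273j
Node n4: branches {C1, C2, V1} → V_4 = -1.420+0.000j
Source currents: i(V1)=0.03486+0.01728j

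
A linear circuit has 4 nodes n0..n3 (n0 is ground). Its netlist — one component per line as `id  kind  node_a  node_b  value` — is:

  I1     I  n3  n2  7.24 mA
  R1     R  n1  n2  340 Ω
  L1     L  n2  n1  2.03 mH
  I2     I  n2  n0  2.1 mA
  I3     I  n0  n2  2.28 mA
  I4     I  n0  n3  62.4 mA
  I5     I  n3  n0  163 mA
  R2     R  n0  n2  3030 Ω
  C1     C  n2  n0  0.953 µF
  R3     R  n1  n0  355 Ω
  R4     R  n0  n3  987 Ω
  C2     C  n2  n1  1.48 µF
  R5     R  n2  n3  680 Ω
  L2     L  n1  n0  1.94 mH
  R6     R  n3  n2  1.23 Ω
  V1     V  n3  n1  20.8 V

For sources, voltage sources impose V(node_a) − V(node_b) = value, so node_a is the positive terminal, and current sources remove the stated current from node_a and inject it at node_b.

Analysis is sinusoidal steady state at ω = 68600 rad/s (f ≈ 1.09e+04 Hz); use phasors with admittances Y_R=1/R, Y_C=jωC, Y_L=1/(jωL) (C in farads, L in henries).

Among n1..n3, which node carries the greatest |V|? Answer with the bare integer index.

Element admittances at ω=68600 rad/s:
  I1: injects 0.00724 A into n2 (from n3)
  Y(R1) = 0.002941+0.000j S between n1,n2
  Y(L1) = 0.000-0.007181j S between n2,n1
  I2: injects 0.0021 A into n0 (from n2)
  I3: injects 0.00228 A into n2 (from n0)
  I4: injects 0.0624 A into n3 (from n0)
  I5: injects 0.163 A into n0 (from n3)
  Y(R2) = 0.0003300+0.000j S between n0,n2
  Y(C1) = 0.000+0.06538j S between n2,n0
  Y(R3) = 0.002817+0.000j S between n1,n0
  Y(R4) = 0.001013+0.000j S between n0,n3
  Y(C2) = 0.000+0.1015j S between n2,n1
  Y(R5) = 0.001471+0.000j S between n2,n3
  Y(L2) = 0.000-0.007514j S between n1,n0
  Y(R6) = 0.8130+0.000j S between n3,n2
  V1: constraint V(n3)−V(n1) = 20.8
Assemble and solve the 4×4 MNA system:
  V(n1)=-23.42+2.954j  V(n2)=-2.869+0.8113j  V(n3)=-2.622+2.954j
  i(V1)=-0.3064-1.748j

1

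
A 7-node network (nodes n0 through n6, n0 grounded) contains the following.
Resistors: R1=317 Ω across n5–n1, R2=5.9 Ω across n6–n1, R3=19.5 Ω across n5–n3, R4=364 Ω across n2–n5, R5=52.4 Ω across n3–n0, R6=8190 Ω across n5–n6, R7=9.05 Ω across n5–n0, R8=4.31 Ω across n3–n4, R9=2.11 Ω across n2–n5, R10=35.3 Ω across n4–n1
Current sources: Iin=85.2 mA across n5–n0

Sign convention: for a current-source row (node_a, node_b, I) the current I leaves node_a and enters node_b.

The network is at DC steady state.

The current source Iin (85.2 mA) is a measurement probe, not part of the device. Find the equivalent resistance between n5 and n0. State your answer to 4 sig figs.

Element admittances at DC:
  Y(R1) = 0.003155 S between n5,n1
  Y(R2) = 0.1695 S between n6,n1
  Y(R3) = 0.05128 S between n5,n3
  Y(R4) = 0.002747 S between n2,n5
  Y(R5) = 0.01908 S between n3,n0
  Y(R6) = 0.0001221 S between n5,n6
  Y(R7) = 0.1105 S between n5,n0
  Y(R8) = 0.2320 S between n3,n4
  Y(R9) = 0.4739 S between n2,n5
  Y(R10) = 0.02833 S between n4,n1
  Iin: injects 0.0852 A into n0 (from n5)
Assemble and solve the 6×6 MNA system:
  V(n1)=-0.5261  V(n2)=-0.6837  V(n3)=-0.5056  V(n4)=-0.5079  V(n5)=-0.6837  V(n6)=-0.5262

R_eq = 8.025 Ω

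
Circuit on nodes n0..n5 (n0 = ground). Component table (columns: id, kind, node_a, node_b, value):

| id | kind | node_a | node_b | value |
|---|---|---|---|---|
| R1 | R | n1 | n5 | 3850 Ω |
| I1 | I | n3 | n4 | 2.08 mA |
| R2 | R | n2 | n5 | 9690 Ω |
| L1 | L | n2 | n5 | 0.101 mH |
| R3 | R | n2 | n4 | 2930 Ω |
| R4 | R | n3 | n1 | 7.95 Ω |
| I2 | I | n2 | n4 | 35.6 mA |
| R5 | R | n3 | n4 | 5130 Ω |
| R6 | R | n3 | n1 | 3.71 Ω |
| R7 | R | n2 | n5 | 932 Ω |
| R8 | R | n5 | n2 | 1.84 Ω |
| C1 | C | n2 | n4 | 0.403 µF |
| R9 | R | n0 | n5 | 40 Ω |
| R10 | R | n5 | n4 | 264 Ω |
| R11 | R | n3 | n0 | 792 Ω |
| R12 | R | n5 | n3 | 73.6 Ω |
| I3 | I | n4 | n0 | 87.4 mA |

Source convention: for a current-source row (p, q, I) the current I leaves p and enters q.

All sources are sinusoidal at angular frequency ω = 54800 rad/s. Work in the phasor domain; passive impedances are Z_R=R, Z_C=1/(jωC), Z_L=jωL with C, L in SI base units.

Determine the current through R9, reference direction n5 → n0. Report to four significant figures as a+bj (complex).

MNA unknowns: 5 node voltages V₁..V_5
R1: Y=0.0002597+0.000j on G[1,5]
I1: z[3]−=0.00208, z[4]+=0.00208
R2: Y=0.0001032+0.000j on G[2,5]
L1: Y=0.000-0.1807j on G[2,5]
R3: Y=0.0003413+0.000j on G[2,4]
R4: Y=0.1258+0.000j on G[3,1]
I2: z[2]−=0.0356, z[4]+=0.0356
R5: Y=0.0001949+0.000j on G[3,4]
R6: Y=0.2695+0.000j on G[3,1]
R7: Y=0.001073+0.000j on G[2,5]
R8: Y=0.5435+0.000j on G[5,2]
C1: Y=0.000+0.02208j on G[2,4]
R9: Y=0.02500+0.000j on G[0,5]
R10: Y=0.003788+0.000j on G[5,4]
R11: Y=0.001263+0.000j on G[3,0]
R12: Y=0.01359+0.000j on G[5,3]
I3: z[4]−=0.0874, z[0]+=0.0874
solve → V1=-3.202+0.02538j, V2=-3.467-0.06064j, V3=-3.202+0.02540j, V4=-3.876+2.085j, V5=-3.334-0.001283j

-0.08336-3.207e-05j A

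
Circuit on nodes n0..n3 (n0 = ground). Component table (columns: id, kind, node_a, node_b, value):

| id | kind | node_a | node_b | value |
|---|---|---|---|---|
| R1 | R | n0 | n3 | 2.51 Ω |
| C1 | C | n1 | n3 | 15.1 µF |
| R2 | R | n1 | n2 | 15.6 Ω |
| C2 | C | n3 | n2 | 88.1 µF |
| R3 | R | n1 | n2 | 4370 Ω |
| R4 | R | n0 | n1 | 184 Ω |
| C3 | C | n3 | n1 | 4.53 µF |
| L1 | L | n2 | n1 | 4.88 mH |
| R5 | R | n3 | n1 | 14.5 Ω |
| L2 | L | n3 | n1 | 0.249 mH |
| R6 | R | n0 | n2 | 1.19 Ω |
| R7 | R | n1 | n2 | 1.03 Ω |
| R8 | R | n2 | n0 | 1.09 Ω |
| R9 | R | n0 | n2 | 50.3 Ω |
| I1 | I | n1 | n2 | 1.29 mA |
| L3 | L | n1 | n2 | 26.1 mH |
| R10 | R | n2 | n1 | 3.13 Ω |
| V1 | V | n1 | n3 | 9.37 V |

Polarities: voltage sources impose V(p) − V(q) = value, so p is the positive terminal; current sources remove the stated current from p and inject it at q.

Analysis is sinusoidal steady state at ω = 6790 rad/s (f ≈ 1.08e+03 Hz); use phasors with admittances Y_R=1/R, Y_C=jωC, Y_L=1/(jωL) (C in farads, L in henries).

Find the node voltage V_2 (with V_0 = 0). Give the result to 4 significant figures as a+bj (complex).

Element admittances at ω=6790 rad/s:
  Y(R1) = 0.3984+0.000j S between n0,n3
  Y(C1) = 0.000+0.1025j S between n1,n3
  Y(R2) = 0.06410+0.000j S between n1,n2
  Y(C2) = 0.000+0.5982j S between n3,n2
  Y(R3) = 0.0002288+0.000j S between n1,n2
  Y(R4) = 0.005435+0.000j S between n0,n1
  Y(C3) = 0.000+0.03076j S between n3,n1
  Y(L1) = 0.000-0.03018j S between n2,n1
  Y(R5) = 0.06897+0.000j S between n3,n1
  Y(L2) = 0.000-0.5915j S between n3,n1
  Y(R6) = 0.8403+0.000j S between n0,n2
  Y(R7) = 0.9709+0.000j S between n1,n2
  Y(R8) = 0.9174+0.000j S between n2,n0
  Y(R9) = 0.01988+0.000j S between n0,n2
  I1: injects 0.00129 A into n2 (from n1)
  Y(L3) = 0.000-0.005643j S between n1,n2
  Y(R10) = 0.3195+0.000j S between n2,n1
  V1: constraint V(n1)−V(n3) = 9.37
Assemble and solve the 4×4 MNA system:
  V(n1)=3.850+1.998j  V(n2)=1.225-0.4540j  V(n3)=-5.520+1.998j
  i(V1)=-4.312+1.054j

1.225-0.4540j V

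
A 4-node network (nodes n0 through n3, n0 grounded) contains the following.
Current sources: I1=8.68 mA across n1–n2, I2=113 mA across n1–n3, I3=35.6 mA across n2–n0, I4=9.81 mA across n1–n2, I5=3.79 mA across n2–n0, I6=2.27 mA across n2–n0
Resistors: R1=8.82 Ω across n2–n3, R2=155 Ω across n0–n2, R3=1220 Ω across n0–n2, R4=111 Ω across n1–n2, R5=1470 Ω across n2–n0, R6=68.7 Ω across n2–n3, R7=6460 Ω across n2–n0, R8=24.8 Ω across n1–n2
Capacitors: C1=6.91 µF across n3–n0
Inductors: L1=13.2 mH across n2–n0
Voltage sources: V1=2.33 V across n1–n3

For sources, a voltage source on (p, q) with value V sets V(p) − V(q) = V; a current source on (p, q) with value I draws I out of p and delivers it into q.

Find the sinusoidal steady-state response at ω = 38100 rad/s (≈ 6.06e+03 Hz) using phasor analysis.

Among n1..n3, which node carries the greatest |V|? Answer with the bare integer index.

Element admittances at ω=38100 rad/s:
  I1: injects 0.00868 A into n2 (from n1)
  I2: injects 0.113 A into n3 (from n1)
  Y(R1) = 0.1134+0.000j S between n2,n3
  I3: injects 0.0356 A into n0 (from n2)
  Y(C1) = 0.000+0.2633j S between n3,n0
  Y(R2) = 0.006452+0.000j S between n0,n2
  Y(R3) = 0.0008197+0.000j S between n0,n2
  Y(R4) = 0.009009+0.000j S between n1,n2
  Y(R5) = 0.0006803+0.000j S between n2,n0
  Y(R6) = 0.01456+0.000j S between n2,n3
  Y(R7) = 0.0001548+0.000j S between n2,n0
  Y(L1) = 0.000-0.001988j S between n2,n0
  Y(R8) = 0.04032+0.000j S between n1,n2
  I4: injects 0.00981 A into n2 (from n1)
  I5: injects 0.00379 A into n0 (from n2)
  I6: injects 0.00227 A into n0 (from n2)
  V1: constraint V(n1)−V(n3) = 2.33
Assemble and solve the 4×4 MNA system:
  V(n1)=2.328+0.1747j  V(n2)=0.4917+0.1723j  V(n3)=-0.001592+0.1747j
  i(V1)=-0.2221-0.0001167j

1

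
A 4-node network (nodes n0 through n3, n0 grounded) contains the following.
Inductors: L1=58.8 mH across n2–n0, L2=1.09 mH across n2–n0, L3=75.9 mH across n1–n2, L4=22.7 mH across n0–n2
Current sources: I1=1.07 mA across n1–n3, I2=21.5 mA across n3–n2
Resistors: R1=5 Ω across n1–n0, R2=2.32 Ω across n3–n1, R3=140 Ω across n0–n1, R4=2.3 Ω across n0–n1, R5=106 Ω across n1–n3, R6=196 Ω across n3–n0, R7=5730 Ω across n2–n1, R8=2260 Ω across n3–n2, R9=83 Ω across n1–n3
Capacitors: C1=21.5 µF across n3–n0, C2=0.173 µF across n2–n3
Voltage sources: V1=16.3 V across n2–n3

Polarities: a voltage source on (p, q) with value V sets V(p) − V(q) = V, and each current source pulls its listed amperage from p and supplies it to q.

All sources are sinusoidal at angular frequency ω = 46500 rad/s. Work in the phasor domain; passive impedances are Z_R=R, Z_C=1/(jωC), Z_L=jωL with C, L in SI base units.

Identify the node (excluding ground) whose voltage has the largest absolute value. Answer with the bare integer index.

2

Apply KCL at each of the 3 non-ground nodes and solve the resulting linear system.
Node n1: branches {I1, R1, R2, L3, R3, R4, R5, R7, R9} → V_1 = 0.1372+0.03367j
Node n2: branches {L1, L2, I2, L3, C2, R7, R8, L4, V1} → V_2 = 16.63+0.09173j
Node n3: branches {I1, I2, C1, R2, R5, R6, C2, R8, R9, V1} → V_3 = 0.3279+0.09173j
Source currents: i(V1)=0.009463+0.2234j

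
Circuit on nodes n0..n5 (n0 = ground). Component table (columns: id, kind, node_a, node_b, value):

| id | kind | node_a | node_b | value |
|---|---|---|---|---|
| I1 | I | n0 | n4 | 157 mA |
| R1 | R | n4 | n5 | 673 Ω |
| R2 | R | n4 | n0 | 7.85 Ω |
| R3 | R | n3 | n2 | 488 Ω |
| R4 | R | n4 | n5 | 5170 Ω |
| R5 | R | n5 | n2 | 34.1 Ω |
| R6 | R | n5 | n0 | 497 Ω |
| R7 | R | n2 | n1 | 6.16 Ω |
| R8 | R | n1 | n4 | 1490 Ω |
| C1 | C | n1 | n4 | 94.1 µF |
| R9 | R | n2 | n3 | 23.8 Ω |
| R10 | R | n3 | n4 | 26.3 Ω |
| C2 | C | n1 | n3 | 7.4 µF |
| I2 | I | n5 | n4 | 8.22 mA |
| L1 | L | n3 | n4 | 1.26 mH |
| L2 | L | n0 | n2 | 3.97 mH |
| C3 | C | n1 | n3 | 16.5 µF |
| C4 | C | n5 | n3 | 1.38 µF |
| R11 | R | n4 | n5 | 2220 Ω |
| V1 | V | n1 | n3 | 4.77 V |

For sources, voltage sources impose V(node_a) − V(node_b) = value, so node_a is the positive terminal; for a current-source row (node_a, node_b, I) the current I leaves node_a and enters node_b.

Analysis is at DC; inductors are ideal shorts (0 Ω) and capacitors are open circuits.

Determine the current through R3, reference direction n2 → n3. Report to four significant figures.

Apply KCL at each of the 5 non-ground nodes and solve the resulting linear system.
Node n1: branches {R7, R8, C1, C2, C3, V1} → V_1 = 2.954
Node n2: branches {R3, R5, R7, R9, L2} → V_2 = 0.000
Node n3: branches {R3, R9, R10, C2, L1, C3, C4, V1} → V_3 = -1.816
Node n4: branches {I1, R1, R2, R4, R8, C1, R10, I2, L1, R11} → V_4 = -1.816
Node n5: branches {R1, R4, R5, R6, I2, C4, R11} → V_5 = -0.3612
Source currents: i(L1)=-0.4028, i(L2)=-0.3890, i(V1)=-0.4828

0.003720 A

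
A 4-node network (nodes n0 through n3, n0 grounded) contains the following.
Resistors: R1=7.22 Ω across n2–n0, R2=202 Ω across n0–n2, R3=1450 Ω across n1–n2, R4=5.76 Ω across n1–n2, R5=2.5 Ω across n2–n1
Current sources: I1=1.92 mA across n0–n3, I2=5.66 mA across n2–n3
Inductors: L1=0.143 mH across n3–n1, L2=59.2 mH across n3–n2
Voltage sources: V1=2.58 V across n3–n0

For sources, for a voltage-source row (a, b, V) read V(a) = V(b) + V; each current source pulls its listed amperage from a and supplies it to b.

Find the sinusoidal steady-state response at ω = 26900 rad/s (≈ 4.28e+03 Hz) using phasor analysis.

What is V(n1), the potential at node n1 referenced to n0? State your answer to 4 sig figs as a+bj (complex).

2.155-0.9673j V

Element admittances at ω=26900 rad/s:
  Y(R1) = 0.1385+0.000j S between n2,n0
  I1: injects 0.00192 A into n3 (from n0)
  Y(R2) = 0.004950+0.000j S between n0,n2
  Y(L1) = 0.000-0.2600j S between n3,n1
  Y(R3) = 0.0006897+0.000j S between n1,n2
  Y(L2) = 0.000-0.0006280j S between n3,n2
  I2: injects 0.00566 A into n3 (from n2)
  Y(R4) = 0.1736+0.000j S between n1,n2
  Y(R5) = 0.4000+0.000j S between n2,n1
  V1: constraint V(n3)−V(n0) = 2.58
Assemble and solve the 4×4 MNA system:
  V(n1)=2.155-0.9673j  V(n2)=1.717-0.7747j  V(n3)=2.580+0.000j
  i(V1)=-0.2444+0.1111j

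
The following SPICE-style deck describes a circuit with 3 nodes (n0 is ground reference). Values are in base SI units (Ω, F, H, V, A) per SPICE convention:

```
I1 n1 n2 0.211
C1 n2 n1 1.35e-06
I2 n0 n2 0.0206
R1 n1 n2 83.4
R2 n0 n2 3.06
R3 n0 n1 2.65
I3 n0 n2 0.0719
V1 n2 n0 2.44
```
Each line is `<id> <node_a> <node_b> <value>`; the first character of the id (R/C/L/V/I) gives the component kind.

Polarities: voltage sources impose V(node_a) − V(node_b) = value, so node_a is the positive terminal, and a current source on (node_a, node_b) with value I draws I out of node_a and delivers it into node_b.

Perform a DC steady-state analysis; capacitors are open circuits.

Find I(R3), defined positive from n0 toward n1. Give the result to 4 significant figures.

0.1761 A

Element admittances at DC:
  I1: injects 0.211 A into n2 (from n1)
  Y(C1) = 0.000 S between n2,n1
  I2: injects 0.0206 A into n2 (from n0)
  Y(R1) = 0.01199 S between n1,n2
  Y(R2) = 0.3268 S between n0,n2
  Y(R3) = 0.3774 S between n0,n1
  I3: injects 0.0719 A into n2 (from n0)
  V1: constraint V(n2)−V(n0) = 2.44
Assemble and solve the 3×3 MNA system:
  V(n1)=-0.4668  V(n2)=2.440
  i(V1)=-0.5287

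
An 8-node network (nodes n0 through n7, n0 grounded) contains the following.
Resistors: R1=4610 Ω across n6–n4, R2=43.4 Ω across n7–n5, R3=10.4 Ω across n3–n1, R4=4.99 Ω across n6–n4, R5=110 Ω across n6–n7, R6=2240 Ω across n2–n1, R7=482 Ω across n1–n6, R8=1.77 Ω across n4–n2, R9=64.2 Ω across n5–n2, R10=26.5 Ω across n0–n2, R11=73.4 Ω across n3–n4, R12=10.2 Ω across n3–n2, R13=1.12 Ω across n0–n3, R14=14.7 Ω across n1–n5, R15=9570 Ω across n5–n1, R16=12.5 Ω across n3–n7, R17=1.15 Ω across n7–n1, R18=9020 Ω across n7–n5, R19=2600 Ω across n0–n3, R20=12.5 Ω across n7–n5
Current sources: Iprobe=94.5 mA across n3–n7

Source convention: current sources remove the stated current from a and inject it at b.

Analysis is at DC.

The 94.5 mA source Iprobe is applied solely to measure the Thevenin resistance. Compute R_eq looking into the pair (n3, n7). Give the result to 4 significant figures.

MNA unknowns: 7 node voltages V₁..V_7
R1: Y=0.0002169 on G[6,4]
R2: Y=0.02304 on G[7,5]
R3: Y=0.09615 on G[3,1]
R4: Y=0.2004 on G[6,4]
R5: Y=0.009091 on G[6,7]
R6: Y=0.0004464 on G[2,1]
R7: Y=0.002075 on G[1,6]
R8: Y=0.5650 on G[4,2]
R9: Y=0.01558 on G[5,2]
R10: Y=0.03774 on G[0,2]
R11: Y=0.01362 on G[3,4]
R12: Y=0.09804 on G[3,2]
R13: Y=0.8929 on G[0,3]
R14: Y=0.06803 on G[1,5]
R15: Y=0.0001045 on G[5,1]
R16: Y=0.08000 on G[3,7]
R17: Y=0.8696 on G[7,1]
R18: Y=0.0001109 on G[7,5]
R19: Y=0.0003846 on G[0,3]
R20: Y=0.08000 on G[7,5]
Iprobe: z[3]−=0.0945, z[7]+=0.0945
solve → V1=0.4506, V2=0.06767, V3=-0.002859, V4=0.07366, V5=0.4471, V6=0.09574, V7=0.5020

R_eq = 5.343 Ω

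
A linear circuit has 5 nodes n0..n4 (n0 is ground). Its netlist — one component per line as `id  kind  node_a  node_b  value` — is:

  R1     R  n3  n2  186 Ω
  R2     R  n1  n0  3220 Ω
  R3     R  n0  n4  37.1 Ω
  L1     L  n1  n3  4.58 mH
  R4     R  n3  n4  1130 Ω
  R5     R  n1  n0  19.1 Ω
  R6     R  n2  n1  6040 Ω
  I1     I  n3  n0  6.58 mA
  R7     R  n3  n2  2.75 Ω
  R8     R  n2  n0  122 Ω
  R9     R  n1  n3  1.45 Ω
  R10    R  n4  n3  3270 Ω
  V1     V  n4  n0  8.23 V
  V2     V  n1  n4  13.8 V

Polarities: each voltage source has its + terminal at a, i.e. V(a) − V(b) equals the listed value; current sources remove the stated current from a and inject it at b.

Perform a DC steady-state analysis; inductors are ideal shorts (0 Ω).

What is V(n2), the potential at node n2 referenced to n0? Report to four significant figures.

21.55 V

Apply KCL at each of the 4 non-ground nodes and solve the resulting linear system.
Node n1: branches {R2, L1, R5, R6, R9, V2} → V_1 = 22.03
Node n2: branches {R1, R6, R7, R8} → V_2 = 21.55
Node n3: branches {R1, L1, R4, I1, R7, R9, R10} → V_3 = 22.03
Node n4: branches {R3, R4, R10, V1, V2} → V_4 = 8.230
Source currents: i(L1)=0.1996, i(V1)=-1.565, i(V2)=-1.360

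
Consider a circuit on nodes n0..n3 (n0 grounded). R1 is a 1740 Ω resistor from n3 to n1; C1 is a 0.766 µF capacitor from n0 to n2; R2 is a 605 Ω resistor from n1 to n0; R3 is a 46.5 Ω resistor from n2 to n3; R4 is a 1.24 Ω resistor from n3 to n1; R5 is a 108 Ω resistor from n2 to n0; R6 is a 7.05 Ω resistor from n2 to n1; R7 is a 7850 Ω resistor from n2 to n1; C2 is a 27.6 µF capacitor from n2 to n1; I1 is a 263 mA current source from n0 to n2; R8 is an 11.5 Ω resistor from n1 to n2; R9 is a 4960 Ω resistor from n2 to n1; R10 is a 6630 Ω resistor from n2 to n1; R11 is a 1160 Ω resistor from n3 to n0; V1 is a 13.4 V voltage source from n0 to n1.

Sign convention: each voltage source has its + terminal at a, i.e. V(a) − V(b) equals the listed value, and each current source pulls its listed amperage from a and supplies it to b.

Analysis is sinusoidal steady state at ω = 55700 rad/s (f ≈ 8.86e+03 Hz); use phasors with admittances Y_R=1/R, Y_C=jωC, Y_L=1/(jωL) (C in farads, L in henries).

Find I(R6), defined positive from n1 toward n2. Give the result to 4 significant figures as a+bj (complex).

-0.05554+0.02566j A

MNA unknowns: 3 node voltages V₁..V_3 plus 1 source current (V1)
R1: Y=0.0005747+0.000j on G[3,1]
C1: Y=0.000+0.04267j on G[0,2]
R2: Y=0.001653+0.000j on G[1,0]
R3: Y=0.02151+0.000j on G[2,3]
R4: Y=0.8065+0.000j on G[3,1]
R5: Y=0.009259+0.000j on G[2,0]
R6: Y=0.1418+0.000j on G[2,1]
R7: Y=0.0001274+0.000j on G[2,1]
C2: Y=0.000+1.537j on G[2,1]
I1: z[0]−=0.263, z[2]+=0.263
R8: Y=0.08696+0.000j on G[1,2]
R9: Y=0.0002016+0.000j on G[2,1]
R10: Y=0.0001508+0.000j on G[2,1]
R11: Y=0.0008621+0.000j on G[3,0]
V1: row V0−V1=13.4, i_V1 at 0,1
solve → V1=-13.40+0.000j, V2=-13.01-0.1809j, V3=-13.38-0.004690j
aux → i_V1=-0.4094-0.5567j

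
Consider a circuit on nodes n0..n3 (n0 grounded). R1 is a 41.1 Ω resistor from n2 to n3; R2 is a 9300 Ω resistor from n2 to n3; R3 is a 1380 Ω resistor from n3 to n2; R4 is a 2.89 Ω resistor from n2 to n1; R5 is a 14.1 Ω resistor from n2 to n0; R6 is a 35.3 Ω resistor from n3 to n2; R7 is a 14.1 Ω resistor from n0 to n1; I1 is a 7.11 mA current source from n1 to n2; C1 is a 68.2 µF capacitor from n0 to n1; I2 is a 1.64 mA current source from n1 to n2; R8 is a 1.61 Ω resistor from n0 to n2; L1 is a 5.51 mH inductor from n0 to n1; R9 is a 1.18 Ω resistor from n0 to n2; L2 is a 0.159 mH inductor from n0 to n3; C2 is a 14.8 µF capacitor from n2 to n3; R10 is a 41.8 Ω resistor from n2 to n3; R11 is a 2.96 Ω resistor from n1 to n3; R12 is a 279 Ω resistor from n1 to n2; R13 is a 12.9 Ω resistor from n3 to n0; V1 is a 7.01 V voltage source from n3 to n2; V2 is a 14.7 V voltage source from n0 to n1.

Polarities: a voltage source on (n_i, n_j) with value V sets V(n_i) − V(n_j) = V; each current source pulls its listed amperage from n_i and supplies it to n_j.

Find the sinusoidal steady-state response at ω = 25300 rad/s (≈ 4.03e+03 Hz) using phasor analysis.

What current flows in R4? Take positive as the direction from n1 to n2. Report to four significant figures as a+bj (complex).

MNA unknowns: 3 node voltages V₁..V_3 plus 2 source currents (V1, V2)
R1: Y=0.02433+0.000j on G[2,3]
R2: Y=0.0001075+0.000j on G[2,3]
R3: Y=0.0007246+0.000j on G[3,2]
R4: Y=0.3460+0.000j on G[2,1]
R5: Y=0.07092+0.000j on G[2,0]
R6: Y=0.02833+0.000j on G[3,2]
R7: Y=0.07092+0.000j on G[0,1]
I1: z[1]−=0.00711, z[2]+=0.00711
C1: Y=0.000+1.725j on G[0,1]
I2: z[1]−=0.00164, z[2]+=0.00164
R8: Y=0.6211+0.000j on G[0,2]
L1: Y=0.000-0.007173j on G[0,1]
R9: Y=0.8475+0.000j on G[0,2]
L2: Y=0.000-0.2486j on G[0,3]
C2: Y=0.000+0.3744j on G[2,3]
R10: Y=0.02392+0.000j on G[2,3]
R11: Y=0.3378+0.000j on G[1,3]
R12: Y=0.003584+0.000j on G[1,2]
R13: Y=0.07752+0.000j on G[3,0]
V1: row V3−V2=7.01, i_V1 at 3,2
V2: row V0−V1=14.7, i_V2 at 0,1
solve → V1=-14.70+0.000j, V2=-5.661+0.1456j, V3=1.349+0.1456j
aux → i_V1=-6.106-2.350j, i_V2=-9.616-25.36j

-3.128-0.05037j A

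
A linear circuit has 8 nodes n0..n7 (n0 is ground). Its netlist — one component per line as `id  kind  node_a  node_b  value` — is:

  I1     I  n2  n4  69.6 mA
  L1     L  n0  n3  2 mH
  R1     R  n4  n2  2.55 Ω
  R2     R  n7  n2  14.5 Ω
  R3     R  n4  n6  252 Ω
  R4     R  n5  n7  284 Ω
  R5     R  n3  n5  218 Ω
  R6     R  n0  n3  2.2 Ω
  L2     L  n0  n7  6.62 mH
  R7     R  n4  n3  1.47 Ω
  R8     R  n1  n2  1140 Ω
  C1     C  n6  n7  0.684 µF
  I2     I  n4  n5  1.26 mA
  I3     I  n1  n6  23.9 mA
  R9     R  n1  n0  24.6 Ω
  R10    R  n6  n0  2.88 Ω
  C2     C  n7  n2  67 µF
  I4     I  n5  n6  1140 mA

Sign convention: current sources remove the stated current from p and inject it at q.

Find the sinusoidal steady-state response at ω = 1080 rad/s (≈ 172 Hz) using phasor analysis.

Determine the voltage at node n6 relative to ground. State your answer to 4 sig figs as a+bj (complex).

MNA unknowns: 7 node voltages V₁..V_7
I1: z[2]−=0.0696, z[4]+=0.0696
L1: Y=0.000-0.4630j on G[0,3]
R1: Y=0.3922+0.000j on G[4,2]
R2: Y=0.06897+0.000j on G[7,2]
R3: Y=0.003968+0.000j on G[4,6]
R4: Y=0.003521+0.000j on G[5,7]
R5: Y=0.004587+0.000j on G[3,5]
R6: Y=0.4545+0.000j on G[0,3]
L2: Y=0.000-0.1399j on G[0,7]
R7: Y=0.6803+0.000j on G[4,3]
R8: Y=0.0008772+0.000j on G[1,2]
C1: Y=0.000+0.0007387j on G[6,7]
I2: z[4]−=0.00126, z[5]+=0.00126
I3: z[1]−=0.0239, z[6]+=0.0239
R9: Y=0.04065+0.000j on G[1,0]
R10: Y=0.3472+0.000j on G[6,0]
C2: Y=0.000+0.07236j on G[7,2]
I4: z[5]−=1.14, z[6]+=1.14
solve → V1=-0.5830-0.03940j, V2=-0.3529-1.865j, V3=-0.3721-0.9087j, V4=-0.2880-1.254j, V5=-141.4-2.187j, V6=3.319-0.02493j, V7=-1.795-3.853j

3.319-0.02493j V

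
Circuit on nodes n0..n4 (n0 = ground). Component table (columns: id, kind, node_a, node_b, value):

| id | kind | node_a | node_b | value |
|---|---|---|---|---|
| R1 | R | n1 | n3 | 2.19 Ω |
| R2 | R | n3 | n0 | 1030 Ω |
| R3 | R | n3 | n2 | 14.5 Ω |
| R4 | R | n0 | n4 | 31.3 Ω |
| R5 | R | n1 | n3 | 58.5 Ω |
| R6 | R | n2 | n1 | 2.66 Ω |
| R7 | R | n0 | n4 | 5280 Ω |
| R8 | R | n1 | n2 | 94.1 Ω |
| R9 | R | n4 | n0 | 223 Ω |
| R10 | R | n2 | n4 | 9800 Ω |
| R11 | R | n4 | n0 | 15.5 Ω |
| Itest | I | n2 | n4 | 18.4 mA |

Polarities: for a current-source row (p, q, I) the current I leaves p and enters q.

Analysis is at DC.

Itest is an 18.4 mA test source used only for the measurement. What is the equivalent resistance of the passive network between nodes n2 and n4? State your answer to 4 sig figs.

R_eq = 943.0 Ω

Apply KCL at each of the 4 non-ground nodes and solve the resulting linear system.
Node n1: branches {R1, R5, R6, R8} → V_1 = -17.15
Node n2: branches {R3, R6, R8, R10, Itest} → V_2 = -17.19
Node n3: branches {R1, R2, R3, R5} → V_3 = -17.13
Node n4: branches {R4, R7, R9, R10, R11, Itest} → V_4 = 0.1644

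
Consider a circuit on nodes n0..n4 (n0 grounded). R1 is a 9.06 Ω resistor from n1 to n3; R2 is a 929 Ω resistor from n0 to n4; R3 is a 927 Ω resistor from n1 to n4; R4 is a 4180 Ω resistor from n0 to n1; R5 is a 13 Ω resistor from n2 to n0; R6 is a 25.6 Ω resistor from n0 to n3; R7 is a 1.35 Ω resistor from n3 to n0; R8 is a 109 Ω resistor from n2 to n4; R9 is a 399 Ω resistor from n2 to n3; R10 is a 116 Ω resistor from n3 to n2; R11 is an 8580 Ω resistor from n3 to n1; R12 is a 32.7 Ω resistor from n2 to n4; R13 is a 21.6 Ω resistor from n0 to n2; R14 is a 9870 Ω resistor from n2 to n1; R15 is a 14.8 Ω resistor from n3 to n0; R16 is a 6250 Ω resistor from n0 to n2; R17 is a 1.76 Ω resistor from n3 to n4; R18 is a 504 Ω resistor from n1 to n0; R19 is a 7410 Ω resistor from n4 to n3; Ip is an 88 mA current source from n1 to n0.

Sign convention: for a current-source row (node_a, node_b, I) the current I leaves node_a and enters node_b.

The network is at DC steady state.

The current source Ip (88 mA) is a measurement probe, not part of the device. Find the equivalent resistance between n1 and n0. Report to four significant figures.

Element admittances at DC:
  Y(R1) = 0.1104 S between n1,n3
  Y(R2) = 0.001076 S between n0,n4
  Y(R3) = 0.001079 S between n1,n4
  Y(R4) = 0.0002392 S between n0,n1
  Y(R5) = 0.07692 S between n2,n0
  Y(R6) = 0.03906 S between n0,n3
  Y(R7) = 0.7407 S between n3,n0
  Y(R8) = 0.009174 S between n2,n4
  Y(R9) = 0.002506 S between n2,n3
  Y(R10) = 0.008621 S between n3,n2
  Y(R11) = 0.0001166 S between n3,n1
  Y(R12) = 0.03058 S between n2,n4
  Y(R13) = 0.04630 S between n0,n2
  Y(R14) = 0.0001013 S between n2,n1
  Y(R15) = 0.06757 S between n3,n0
  Y(R16) = 0.0001600 S between n0,n2
  Y(R17) = 0.5682 S between n3,n4
  Y(R18) = 0.001984 S between n1,n0
  Y(R19) = 0.0001350 S between n4,n3
  Ip: injects 0.088 A into n0 (from n1)
Assemble and solve the 4×4 MNA system:
  V(n1)=-0.8680  V(n2)=-0.02816  V(n3)=-0.09735  V(n4)=-0.09404

R_eq = 9.864 Ω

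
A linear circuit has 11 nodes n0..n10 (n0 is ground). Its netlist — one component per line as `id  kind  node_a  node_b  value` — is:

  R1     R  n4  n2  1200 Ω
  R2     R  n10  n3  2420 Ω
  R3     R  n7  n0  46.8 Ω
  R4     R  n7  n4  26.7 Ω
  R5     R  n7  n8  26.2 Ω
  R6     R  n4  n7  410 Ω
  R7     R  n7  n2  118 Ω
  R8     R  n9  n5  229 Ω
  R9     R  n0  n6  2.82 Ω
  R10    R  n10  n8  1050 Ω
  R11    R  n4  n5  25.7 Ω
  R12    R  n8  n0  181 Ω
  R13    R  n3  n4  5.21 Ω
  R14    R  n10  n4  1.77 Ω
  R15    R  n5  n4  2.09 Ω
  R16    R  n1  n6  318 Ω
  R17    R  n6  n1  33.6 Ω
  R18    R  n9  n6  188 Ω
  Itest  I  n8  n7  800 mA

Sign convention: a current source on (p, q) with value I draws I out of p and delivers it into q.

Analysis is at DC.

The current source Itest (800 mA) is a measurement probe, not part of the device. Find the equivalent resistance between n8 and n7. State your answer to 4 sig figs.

MNA unknowns: 10 node voltages V₁..V_10
R1: Y=0.0008333 on G[4,2]
R2: Y=0.0004132 on G[10,3]
R3: Y=0.02137 on G[7,0]
R4: Y=0.03745 on G[7,4]
R5: Y=0.03817 on G[7,8]
R6: Y=0.002439 on G[4,7]
R7: Y=0.008475 on G[7,2]
R8: Y=0.004367 on G[9,5]
R9: Y=0.3546 on G[0,6]
R10: Y=0.0009524 on G[10,8]
R11: Y=0.03891 on G[4,5]
R12: Y=0.005525 on G[8,0]
R13: Y=0.1919 on G[3,4]
R14: Y=0.5650 on G[10,4]
R15: Y=0.4785 on G[5,4]
R16: Y=0.003145 on G[1,6]
R17: Y=0.02976 on G[6,1]
R18: Y=0.005319 on G[9,6]
Itest: z[8]−=0.8, z[7]+=0.8
solve → V1=0.01958, V2=3.463, V3=2.928, V4=2.929, V5=2.915, V6=0.01958, V7=3.515, V8=-14.85, V9=1.325, V10=2.899

R_eq = 22.96 Ω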